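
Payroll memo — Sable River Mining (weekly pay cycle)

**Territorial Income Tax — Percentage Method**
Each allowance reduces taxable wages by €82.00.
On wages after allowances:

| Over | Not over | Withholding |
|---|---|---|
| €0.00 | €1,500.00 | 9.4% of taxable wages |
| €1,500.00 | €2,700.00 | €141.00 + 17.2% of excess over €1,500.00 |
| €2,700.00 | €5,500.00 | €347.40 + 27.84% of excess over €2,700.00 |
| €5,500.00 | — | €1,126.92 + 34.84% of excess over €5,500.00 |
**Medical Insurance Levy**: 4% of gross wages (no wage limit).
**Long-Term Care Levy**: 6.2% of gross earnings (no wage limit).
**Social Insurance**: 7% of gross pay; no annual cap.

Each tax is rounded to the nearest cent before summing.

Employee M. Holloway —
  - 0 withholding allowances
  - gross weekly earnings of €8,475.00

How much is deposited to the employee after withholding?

€4,853.89

Territorial Income Tax: taxable = €8,475.00
  €1,126.92 + 34.84% × (€8,475.00 − €5,500.00) = €1,126.92 + 34.84% × €2,975.00 = €2,163.41
Medical Insurance Levy: 4% × €8,475.00 = €339.00
Long-Term Care Levy: 6.2% × €8,475.00 = €525.45
Social Insurance: 7% × €8,475.00 = €593.25
Total withheld: €2,163.41 + €339.00 + €525.45 + €593.25 = €3,621.11
Net pay: €8,475.00 − €3,621.11 = €4,853.89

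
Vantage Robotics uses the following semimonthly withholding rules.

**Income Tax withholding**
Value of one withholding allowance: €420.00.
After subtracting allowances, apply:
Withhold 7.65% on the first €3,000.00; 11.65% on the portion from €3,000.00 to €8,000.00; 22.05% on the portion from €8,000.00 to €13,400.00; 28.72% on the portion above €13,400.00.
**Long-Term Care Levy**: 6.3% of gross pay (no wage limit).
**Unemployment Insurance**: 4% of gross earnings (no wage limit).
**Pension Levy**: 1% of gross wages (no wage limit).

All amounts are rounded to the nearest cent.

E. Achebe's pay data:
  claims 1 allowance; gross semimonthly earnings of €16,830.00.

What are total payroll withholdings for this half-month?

Income Tax: taxable = €16,830.00 − 1×€420.00 = €16,410.00
  €2,002.70 + 28.72% × (€16,410.00 − €13,400.00) = €2,002.70 + 28.72% × €3,010.00 = €2,867.17
Long-Term Care Levy: 6.3% × €16,830.00 = €1,060.29
Unemployment Insurance: 4% × €16,830.00 = €673.20
Pension Levy: 1% × €16,830.00 = €168.30
Total: €2,867.17 + €1,060.29 + €673.20 + €168.30 = €4,768.96

€4,768.96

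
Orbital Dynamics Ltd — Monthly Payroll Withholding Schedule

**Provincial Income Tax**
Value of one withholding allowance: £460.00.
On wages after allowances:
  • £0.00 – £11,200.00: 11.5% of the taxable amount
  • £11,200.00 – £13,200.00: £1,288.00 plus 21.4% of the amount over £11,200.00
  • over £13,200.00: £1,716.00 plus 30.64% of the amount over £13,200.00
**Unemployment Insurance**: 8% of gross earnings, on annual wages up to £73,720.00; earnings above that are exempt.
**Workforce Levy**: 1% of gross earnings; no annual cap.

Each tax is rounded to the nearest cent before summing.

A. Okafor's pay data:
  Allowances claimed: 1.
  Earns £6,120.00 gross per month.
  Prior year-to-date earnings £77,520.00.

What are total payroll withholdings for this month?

£712.10

Provincial Income Tax: taxable = £6,120.00 − 1×£460.00 = £5,660.00
  11.5% × £5,660.00 = £650.90
Unemployment Insurance: YTD £77,520.00 ≥ cap £73,720.00 → £0.00
Workforce Levy: 1% × £6,120.00 = £61.20
Total: £650.90 + £0.00 + £61.20 = £712.10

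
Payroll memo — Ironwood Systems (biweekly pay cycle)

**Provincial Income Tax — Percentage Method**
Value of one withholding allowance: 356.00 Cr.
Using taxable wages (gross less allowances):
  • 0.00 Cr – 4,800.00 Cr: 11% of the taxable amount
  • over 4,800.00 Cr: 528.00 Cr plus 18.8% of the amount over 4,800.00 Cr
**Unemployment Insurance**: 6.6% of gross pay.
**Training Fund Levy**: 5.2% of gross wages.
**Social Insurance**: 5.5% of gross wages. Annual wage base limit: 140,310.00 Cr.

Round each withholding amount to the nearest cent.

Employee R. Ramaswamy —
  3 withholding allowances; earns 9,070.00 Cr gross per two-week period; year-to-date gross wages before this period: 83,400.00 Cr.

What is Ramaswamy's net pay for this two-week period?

Provincial Income Tax: taxable = 9,070.00 Cr − 3×356.00 Cr = 8,002.00 Cr
  528.00 Cr + 18.8% × (8,002.00 Cr − 4,800.00 Cr) = 528.00 Cr + 18.8% × 3,202.00 Cr = 1,129.98 Cr
Unemployment Insurance: 6.6% × 9,070.00 Cr = 598.62 Cr
Training Fund Levy: 5.2% × 9,070.00 Cr = 471.64 Cr
Social Insurance: 5.5% × 9,070.00 Cr = 498.85 Cr
Total withheld: 1,129.98 Cr + 598.62 Cr + 471.64 Cr + 498.85 Cr = 2,699.09 Cr
Net pay: 9,070.00 Cr − 2,699.09 Cr = 6,370.91 Cr

6,370.91 Cr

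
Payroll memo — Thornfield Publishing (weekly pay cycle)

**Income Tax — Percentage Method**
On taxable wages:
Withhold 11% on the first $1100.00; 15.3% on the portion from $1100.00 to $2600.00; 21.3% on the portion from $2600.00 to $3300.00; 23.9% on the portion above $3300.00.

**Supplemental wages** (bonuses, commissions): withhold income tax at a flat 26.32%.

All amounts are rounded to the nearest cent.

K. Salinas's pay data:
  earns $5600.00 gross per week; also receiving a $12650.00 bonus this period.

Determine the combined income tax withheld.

Income Tax: taxable = $5600.00
  $499.60 + 23.9% × ($5600.00 − $3300.00) = $499.60 + 23.9% × $2300.00 = $1049.30
Supplemental (26.32% flat on bonus): 26.32% × $12650.00 = $3329.48
Total income tax: $1049.30 + $3329.48 = $4378.78

$4378.78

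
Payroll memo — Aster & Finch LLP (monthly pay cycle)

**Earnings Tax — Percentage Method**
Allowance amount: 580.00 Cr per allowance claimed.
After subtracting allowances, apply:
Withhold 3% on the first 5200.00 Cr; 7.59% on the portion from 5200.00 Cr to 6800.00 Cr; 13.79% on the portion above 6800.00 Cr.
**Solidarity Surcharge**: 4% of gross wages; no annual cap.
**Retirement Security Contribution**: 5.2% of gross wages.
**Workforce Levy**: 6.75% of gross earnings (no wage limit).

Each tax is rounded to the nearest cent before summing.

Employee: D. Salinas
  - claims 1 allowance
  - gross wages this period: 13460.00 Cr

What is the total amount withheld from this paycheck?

3262.74 Cr

Earnings Tax: taxable = 13460.00 Cr − 1×580.00 Cr = 12880.00 Cr
  277.44 Cr + 13.79% × (12880.00 Cr − 6800.00 Cr) = 277.44 Cr + 13.79% × 6080.00 Cr = 1115.87 Cr
Solidarity Surcharge: 4% × 13460.00 Cr = 538.40 Cr
Retirement Security Contribution: 5.2% × 13460.00 Cr = 699.92 Cr
Workforce Levy: 6.75% × 13460.00 Cr = 908.55 Cr
Total: 1115.87 Cr + 538.40 Cr + 699.92 Cr + 908.55 Cr = 3262.74 Cr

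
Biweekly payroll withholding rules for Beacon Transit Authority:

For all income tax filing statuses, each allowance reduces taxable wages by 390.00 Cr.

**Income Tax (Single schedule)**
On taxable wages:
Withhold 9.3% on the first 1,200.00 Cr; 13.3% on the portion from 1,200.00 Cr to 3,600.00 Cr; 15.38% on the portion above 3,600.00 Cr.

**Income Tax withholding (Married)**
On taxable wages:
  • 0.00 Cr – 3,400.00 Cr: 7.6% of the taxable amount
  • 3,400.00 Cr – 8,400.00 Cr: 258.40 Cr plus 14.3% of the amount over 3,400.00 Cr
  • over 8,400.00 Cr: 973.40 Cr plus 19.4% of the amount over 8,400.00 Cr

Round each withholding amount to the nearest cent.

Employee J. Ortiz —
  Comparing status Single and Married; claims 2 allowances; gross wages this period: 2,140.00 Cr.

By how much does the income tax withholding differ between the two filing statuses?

Income Tax (Single): taxable = 2,140.00 Cr − 2×390.00 Cr = 1,360.00 Cr
  111.60 Cr + 13.3% × (1,360.00 Cr − 1,200.00 Cr) = 111.60 Cr + 13.3% × 160.00 Cr = 132.88 Cr
Income Tax (Married): taxable = 2,140.00 Cr − 2×390.00 Cr = 1,360.00 Cr
  7.6% × 1,360.00 Cr = 103.36 Cr
Difference: |132.88 Cr − 103.36 Cr| = 29.52 Cr (higher under Single)

29.52 Cr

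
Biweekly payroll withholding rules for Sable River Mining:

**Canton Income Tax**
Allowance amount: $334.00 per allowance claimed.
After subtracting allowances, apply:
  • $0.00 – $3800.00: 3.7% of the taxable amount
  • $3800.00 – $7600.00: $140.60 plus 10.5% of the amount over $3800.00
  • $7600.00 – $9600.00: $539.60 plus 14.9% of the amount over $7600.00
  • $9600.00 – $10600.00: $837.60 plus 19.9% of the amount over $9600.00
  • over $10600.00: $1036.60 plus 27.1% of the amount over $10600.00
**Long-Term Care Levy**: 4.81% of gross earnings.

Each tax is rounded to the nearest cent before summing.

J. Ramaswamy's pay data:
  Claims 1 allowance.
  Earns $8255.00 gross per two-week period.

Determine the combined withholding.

$984.50

Canton Income Tax: taxable = $8255.00 − 1×$334.00 = $7921.00
  $539.60 + 14.9% × ($7921.00 − $7600.00) = $539.60 + 14.9% × $321.00 = $587.43
Long-Term Care Levy: 4.81% × $8255.00 = $397.07
Total: $587.43 + $397.07 = $984.50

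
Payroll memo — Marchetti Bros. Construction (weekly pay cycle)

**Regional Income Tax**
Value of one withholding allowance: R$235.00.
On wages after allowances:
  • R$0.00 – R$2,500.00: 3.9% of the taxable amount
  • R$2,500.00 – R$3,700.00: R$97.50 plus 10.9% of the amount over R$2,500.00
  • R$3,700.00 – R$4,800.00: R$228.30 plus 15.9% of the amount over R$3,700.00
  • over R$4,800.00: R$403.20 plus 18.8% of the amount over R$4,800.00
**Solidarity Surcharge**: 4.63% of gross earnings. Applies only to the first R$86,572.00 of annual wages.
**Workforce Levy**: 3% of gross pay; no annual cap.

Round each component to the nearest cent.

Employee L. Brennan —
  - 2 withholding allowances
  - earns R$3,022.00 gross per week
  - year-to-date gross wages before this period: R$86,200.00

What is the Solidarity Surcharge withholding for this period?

R$17.22

Solidarity Surcharge: cap R$86,572.00 − YTD R$86,200.00 = R$372.00 subject; 4.63% × R$372.00 = R$17.22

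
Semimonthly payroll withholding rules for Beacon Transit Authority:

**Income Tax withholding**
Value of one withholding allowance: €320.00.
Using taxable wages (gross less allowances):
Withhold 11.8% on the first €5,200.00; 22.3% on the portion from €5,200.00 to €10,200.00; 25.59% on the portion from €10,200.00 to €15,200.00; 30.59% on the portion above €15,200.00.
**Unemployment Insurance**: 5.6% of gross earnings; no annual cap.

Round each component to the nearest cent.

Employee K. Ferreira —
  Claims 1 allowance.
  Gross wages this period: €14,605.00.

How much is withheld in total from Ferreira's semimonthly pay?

Income Tax: taxable = €14,605.00 − 1×€320.00 = €14,285.00
  €1,728.60 + 25.59% × (€14,285.00 − €10,200.00) = €1,728.60 + 25.59% × €4,085.00 = €2,773.95
Unemployment Insurance: 5.6% × €14,605.00 = €817.88
Total: €2,773.95 + €817.88 = €3,591.83

€3,591.83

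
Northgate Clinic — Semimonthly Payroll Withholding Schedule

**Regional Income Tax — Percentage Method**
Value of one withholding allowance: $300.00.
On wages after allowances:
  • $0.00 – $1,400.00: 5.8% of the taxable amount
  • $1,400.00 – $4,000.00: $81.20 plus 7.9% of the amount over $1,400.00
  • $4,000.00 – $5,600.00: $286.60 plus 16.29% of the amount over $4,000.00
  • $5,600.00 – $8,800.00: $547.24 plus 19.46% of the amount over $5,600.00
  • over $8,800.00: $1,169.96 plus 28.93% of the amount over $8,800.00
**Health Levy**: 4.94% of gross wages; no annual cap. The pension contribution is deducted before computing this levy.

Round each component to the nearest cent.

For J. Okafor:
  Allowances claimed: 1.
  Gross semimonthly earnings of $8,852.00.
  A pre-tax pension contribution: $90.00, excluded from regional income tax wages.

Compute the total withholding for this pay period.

Regional Income Tax: taxable = $8,852.00 − $90.00 − 1×$300.00 = $8,462.00
  $547.24 + 19.46% × ($8,462.00 − $5,600.00) = $547.24 + 19.46% × $2,862.00 = $1,104.19
Health Levy: 4.94% × $8,762.00 = $432.84
Total: $1,104.19 + $432.84 = $1,537.03

$1,537.03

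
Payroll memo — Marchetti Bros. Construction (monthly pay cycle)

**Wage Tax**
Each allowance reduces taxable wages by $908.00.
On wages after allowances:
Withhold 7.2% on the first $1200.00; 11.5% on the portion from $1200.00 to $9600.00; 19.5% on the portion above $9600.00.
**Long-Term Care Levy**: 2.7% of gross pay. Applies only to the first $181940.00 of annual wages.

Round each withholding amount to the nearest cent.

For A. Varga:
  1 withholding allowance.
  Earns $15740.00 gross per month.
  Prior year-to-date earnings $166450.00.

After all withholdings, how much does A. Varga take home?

$13249.13

Wage Tax: taxable = $15740.00 − 1×$908.00 = $14832.00
  $1052.40 + 19.5% × ($14832.00 − $9600.00) = $1052.40 + 19.5% × $5232.00 = $2072.64
Long-Term Care Levy: cap $181940.00 − YTD $166450.00 = $15490.00 subject; 2.7% × $15490.00 = $418.23
Total withheld: $2072.64 + $418.23 = $2490.87
Net pay: $15740.00 − $2490.87 = $13249.13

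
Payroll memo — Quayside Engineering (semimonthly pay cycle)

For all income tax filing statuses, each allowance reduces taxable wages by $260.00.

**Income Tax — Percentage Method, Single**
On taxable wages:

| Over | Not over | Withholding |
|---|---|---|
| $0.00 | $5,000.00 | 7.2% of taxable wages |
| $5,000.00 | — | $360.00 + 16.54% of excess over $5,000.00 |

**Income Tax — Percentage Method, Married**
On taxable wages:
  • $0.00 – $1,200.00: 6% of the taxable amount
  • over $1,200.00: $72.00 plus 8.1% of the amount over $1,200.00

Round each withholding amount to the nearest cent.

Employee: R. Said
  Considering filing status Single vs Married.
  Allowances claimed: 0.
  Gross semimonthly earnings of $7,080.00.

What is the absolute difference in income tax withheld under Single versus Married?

$155.75

Income Tax (Single): taxable = $7,080.00
  $360.00 + 16.54% × ($7,080.00 − $5,000.00) = $360.00 + 16.54% × $2,080.00 = $704.03
Income Tax (Married): taxable = $7,080.00
  $72.00 + 8.1% × ($7,080.00 − $1,200.00) = $72.00 + 8.1% × $5,880.00 = $548.28
Difference: |$704.03 − $548.28| = $155.75 (higher under Single)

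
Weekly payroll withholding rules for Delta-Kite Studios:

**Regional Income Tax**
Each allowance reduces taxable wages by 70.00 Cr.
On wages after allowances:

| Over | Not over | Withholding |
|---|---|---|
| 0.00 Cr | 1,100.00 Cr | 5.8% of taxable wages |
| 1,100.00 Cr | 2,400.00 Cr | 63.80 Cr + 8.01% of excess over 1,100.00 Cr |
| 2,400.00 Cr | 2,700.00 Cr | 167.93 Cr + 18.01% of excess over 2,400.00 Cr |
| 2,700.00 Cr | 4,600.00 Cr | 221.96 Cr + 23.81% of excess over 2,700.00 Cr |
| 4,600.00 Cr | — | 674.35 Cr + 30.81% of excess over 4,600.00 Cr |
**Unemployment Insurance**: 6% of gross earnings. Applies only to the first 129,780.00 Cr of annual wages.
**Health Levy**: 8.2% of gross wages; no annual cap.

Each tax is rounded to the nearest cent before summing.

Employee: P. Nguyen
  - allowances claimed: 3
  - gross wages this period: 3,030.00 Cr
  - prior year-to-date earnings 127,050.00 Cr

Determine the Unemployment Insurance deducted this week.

Unemployment Insurance: cap 129,780.00 Cr − YTD 127,050.00 Cr = 2,730.00 Cr subject; 6% × 2,730.00 Cr = 163.80 Cr

163.80 Cr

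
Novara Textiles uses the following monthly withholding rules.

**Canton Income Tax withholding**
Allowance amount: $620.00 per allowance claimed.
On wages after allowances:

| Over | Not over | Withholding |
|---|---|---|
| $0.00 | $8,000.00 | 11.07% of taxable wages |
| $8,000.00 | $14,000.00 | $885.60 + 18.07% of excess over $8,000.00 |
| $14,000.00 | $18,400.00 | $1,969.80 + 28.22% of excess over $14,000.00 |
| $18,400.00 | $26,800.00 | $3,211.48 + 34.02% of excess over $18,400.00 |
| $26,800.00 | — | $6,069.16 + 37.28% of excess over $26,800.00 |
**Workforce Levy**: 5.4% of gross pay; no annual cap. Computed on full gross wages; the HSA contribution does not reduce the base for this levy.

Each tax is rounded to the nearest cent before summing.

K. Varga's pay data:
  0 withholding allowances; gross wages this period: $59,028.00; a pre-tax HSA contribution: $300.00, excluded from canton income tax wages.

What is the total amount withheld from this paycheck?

Canton Income Tax: taxable = $59,028.00 − $300.00 = $58,728.00
  $6,069.16 + 37.28% × ($58,728.00 − $26,800.00) = $6,069.16 + 37.28% × $31,928.00 = $17,971.92
Workforce Levy: 5.4% × $59,028.00 = $3,187.51
Total: $17,971.92 + $3,187.51 = $21,159.43

$21,159.43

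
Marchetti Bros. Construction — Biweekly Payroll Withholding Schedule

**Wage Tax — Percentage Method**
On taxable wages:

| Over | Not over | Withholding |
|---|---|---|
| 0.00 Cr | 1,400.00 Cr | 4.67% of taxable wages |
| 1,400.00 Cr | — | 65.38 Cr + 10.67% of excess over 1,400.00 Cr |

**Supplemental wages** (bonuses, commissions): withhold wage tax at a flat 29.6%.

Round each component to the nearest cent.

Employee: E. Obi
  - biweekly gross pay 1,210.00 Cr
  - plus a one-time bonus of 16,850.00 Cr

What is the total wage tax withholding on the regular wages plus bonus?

Wage Tax: taxable = 1,210.00 Cr
  4.67% × 1,210.00 Cr = 56.51 Cr
Supplemental (29.6% flat on bonus): 29.6% × 16,850.00 Cr = 4,987.60 Cr
Total wage tax: 56.51 Cr + 4,987.60 Cr = 5,044.11 Cr

5,044.11 Cr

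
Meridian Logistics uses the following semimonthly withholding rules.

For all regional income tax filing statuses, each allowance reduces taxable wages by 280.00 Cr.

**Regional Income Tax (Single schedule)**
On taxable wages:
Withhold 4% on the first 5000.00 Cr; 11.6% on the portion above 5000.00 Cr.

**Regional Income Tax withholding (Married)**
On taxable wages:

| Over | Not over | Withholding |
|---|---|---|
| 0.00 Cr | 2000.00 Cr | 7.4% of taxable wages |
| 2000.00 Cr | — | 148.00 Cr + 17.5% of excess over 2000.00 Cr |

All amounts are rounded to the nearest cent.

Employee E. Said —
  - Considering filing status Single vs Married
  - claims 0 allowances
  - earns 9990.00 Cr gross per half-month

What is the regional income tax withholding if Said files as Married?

Regional Income Tax (Married): taxable = 9990.00 Cr
  148.00 Cr + 17.5% × (9990.00 Cr − 2000.00 Cr) = 148.00 Cr + 17.5% × 7990.00 Cr = 1546.25 Cr

1546.25 Cr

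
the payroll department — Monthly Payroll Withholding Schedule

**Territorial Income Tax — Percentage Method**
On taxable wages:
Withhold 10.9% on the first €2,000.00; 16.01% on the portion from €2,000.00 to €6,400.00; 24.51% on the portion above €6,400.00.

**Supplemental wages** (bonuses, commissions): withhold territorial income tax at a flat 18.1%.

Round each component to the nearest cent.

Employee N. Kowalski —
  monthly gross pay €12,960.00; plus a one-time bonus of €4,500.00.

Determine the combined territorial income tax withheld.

Territorial Income Tax: taxable = €12,960.00
  €922.44 + 24.51% × (€12,960.00 − €6,400.00) = €922.44 + 24.51% × €6,560.00 = €2,530.30
Supplemental (18.1% flat on bonus): 18.1% × €4,500.00 = €814.50
Total territorial income tax: €2,530.30 + €814.50 = €3,344.80

€3,344.80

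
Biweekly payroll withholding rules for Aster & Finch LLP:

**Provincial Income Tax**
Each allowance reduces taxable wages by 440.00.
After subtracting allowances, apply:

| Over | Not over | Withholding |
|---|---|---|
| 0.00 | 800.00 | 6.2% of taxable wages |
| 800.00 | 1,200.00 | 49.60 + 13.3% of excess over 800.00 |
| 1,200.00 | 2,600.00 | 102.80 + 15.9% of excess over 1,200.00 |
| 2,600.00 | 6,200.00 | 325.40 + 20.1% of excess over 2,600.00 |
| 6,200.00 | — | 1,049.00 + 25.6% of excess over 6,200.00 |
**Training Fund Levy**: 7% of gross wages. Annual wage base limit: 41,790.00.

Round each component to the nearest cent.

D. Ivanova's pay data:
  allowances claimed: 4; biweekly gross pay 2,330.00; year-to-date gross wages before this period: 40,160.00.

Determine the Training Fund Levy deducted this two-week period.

114.10

Training Fund Levy: cap 41,790.00 − YTD 40,160.00 = 1,630.00 subject; 7% × 1,630.00 = 114.10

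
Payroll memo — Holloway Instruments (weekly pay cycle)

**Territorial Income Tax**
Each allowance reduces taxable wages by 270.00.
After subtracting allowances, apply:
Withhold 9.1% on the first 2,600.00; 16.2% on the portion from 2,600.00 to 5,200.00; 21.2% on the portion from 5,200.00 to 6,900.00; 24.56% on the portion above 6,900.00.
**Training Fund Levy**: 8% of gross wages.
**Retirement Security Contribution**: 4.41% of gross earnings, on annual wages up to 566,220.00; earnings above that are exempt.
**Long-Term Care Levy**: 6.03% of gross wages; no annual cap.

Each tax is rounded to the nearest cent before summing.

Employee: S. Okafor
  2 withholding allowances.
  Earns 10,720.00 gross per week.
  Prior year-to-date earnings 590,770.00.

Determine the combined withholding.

Territorial Income Tax: taxable = 10,720.00 − 2×270.00 = 10,180.00
  1,018.20 + 24.56% × (10,180.00 − 6,900.00) = 1,018.20 + 24.56% × 3,280.00 = 1,823.77
Training Fund Levy: 8% × 10,720.00 = 857.60
Retirement Security Contribution: YTD 590,770.00 ≥ cap 566,220.00 → 0.00
Long-Term Care Levy: 6.03% × 10,720.00 = 646.42
Total: 1,823.77 + 857.60 + 0.00 + 646.42 = 3,327.79

3,327.79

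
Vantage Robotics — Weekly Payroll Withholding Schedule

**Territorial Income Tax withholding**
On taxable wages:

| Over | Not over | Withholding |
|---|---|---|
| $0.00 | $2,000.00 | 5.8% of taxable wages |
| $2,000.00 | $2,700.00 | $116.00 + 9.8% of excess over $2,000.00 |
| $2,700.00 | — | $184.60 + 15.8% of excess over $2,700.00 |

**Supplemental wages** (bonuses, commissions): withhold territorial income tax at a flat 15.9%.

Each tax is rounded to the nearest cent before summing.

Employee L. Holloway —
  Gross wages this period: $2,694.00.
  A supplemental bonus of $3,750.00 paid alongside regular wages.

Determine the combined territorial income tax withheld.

Territorial Income Tax: taxable = $2,694.00
  $116.00 + 9.8% × ($2,694.00 − $2,000.00) = $116.00 + 9.8% × $694.00 = $184.01
Supplemental (15.9% flat on bonus): 15.9% × $3,750.00 = $596.25
Total territorial income tax: $184.01 + $596.25 = $780.26

$780.26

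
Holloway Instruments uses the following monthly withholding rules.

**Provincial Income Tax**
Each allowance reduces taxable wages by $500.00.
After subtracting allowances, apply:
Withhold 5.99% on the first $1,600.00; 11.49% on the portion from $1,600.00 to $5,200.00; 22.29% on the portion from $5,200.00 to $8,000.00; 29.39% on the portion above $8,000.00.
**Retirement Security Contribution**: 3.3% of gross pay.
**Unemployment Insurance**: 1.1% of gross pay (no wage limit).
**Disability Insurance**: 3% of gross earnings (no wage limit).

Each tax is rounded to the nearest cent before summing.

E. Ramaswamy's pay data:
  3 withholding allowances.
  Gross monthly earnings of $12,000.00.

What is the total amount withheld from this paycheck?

Provincial Income Tax: taxable = $12,000.00 − 3×$500.00 = $10,500.00
  $1,133.60 + 29.39% × ($10,500.00 − $8,000.00) = $1,133.60 + 29.39% × $2,500.00 = $1,868.35
Retirement Security Contribution: 3.3% × $12,000.00 = $396.00
Unemployment Insurance: 1.1% × $12,000.00 = $132.00
Disability Insurance: 3% × $12,000.00 = $360.00
Total: $1,868.35 + $396.00 + $132.00 + $360.00 = $2,756.35

$2,756.35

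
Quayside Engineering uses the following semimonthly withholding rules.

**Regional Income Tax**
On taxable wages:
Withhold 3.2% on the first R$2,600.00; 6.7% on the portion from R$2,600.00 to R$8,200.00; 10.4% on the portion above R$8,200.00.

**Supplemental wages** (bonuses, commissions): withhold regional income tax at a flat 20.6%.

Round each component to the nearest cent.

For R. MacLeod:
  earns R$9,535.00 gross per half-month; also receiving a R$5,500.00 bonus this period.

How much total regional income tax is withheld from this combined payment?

R$1,730.24

Regional Income Tax: taxable = R$9,535.00
  R$458.40 + 10.4% × (R$9,535.00 − R$8,200.00) = R$458.40 + 10.4% × R$1,335.00 = R$597.24
Supplemental (20.6% flat on bonus): 20.6% × R$5,500.00 = R$1,133.00
Total regional income tax: R$597.24 + R$1,133.00 = R$1,730.24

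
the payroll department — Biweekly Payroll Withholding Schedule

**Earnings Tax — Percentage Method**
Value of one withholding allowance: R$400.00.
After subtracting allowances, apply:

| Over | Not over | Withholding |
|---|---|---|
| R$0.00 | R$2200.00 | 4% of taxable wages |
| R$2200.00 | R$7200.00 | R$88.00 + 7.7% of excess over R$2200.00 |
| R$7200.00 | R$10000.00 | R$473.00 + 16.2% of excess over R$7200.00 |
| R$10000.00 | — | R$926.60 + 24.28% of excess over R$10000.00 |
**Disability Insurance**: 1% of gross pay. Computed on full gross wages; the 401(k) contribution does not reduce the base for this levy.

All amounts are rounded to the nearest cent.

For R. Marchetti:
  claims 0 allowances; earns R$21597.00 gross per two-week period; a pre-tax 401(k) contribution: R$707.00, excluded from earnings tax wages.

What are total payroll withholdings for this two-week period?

Earnings Tax: taxable = R$21597.00 − R$707.00 = R$20890.00
  R$926.60 + 24.28% × (R$20890.00 − R$10000.00) = R$926.60 + 24.28% × R$10890.00 = R$3570.69
Disability Insurance: 1% × R$21597.00 = R$215.97
Total: R$3570.69 + R$215.97 = R$3786.66

R$3786.66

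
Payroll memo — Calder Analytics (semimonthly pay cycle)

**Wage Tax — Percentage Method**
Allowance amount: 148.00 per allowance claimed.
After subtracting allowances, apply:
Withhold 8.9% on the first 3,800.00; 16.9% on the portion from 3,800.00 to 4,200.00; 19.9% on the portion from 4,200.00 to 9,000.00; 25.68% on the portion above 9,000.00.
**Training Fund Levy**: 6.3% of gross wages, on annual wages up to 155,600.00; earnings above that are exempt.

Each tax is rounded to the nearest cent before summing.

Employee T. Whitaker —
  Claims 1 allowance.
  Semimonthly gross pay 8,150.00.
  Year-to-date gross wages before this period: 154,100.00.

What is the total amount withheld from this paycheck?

Wage Tax: taxable = 8,150.00 − 1×148.00 = 8,002.00
  405.80 + 19.9% × (8,002.00 − 4,200.00) = 405.80 + 19.9% × 3,802.00 = 1,162.40
Training Fund Levy: cap 155,600.00 − YTD 154,100.00 = 1,500.00 subject; 6.3% × 1,500.00 = 94.50
Total: 1,162.40 + 94.50 = 1,256.90

1,256.90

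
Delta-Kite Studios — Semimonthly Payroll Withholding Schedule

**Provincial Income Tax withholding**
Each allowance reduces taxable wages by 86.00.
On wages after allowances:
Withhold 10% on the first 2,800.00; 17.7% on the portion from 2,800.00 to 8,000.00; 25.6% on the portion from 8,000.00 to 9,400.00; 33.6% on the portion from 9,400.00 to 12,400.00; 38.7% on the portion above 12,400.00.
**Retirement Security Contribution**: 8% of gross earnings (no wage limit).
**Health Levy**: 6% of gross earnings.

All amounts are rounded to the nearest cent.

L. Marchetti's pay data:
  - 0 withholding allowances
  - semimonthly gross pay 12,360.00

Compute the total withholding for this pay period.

Provincial Income Tax: taxable = 12,360.00
  1,558.80 + 33.6% × (12,360.00 − 9,400.00) = 1,558.80 + 33.6% × 2,960.00 = 2,553.36
Retirement Security Contribution: 8% × 12,360.00 = 988.80
Health Levy: 6% × 12,360.00 = 741.60
Total: 2,553.36 + 988.80 + 741.60 = 4,283.76

4,283.76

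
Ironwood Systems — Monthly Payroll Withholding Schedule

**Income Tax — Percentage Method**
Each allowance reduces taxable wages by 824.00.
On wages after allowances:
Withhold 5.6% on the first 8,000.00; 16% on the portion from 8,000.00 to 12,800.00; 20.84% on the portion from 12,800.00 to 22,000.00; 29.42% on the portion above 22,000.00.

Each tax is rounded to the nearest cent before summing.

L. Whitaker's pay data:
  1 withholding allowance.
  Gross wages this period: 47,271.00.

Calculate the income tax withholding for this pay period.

10,325.59

Income Tax: taxable = 47,271.00 − 1×824.00 = 46,447.00
  3,133.28 + 29.42% × (46,447.00 − 22,000.00) = 3,133.28 + 29.42% × 24,447.00 = 10,325.59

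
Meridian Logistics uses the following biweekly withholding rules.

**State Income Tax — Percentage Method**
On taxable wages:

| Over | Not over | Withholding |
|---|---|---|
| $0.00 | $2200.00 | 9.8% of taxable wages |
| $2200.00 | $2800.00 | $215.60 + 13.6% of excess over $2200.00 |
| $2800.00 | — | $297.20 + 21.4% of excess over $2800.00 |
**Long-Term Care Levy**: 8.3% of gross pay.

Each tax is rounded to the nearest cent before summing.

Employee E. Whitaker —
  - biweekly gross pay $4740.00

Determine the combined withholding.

$1105.78

State Income Tax: taxable = $4740.00
  $297.20 + 21.4% × ($4740.00 − $2800.00) = $297.20 + 21.4% × $1940.00 = $712.36
Long-Term Care Levy: 8.3% × $4740.00 = $393.42
Total: $712.36 + $393.42 = $1105.78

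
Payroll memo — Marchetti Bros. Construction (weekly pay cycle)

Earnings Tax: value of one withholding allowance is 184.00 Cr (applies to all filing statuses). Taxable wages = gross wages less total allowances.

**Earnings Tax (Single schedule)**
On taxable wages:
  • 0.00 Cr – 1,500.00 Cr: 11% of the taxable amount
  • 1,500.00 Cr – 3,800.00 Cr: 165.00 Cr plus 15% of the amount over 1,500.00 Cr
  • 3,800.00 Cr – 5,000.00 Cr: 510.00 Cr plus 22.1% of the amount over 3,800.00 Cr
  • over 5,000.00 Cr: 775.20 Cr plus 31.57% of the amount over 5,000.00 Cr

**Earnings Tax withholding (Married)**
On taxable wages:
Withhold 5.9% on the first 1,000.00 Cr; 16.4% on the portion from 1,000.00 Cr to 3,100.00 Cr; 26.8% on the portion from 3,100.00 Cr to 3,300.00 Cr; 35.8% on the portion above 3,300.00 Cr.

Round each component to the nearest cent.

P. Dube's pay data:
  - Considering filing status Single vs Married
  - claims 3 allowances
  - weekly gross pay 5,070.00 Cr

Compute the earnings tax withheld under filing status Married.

893.04 Cr

Earnings Tax (Married): taxable = 5,070.00 Cr − 3×184.00 Cr = 4,518.00 Cr
  457.00 Cr + 35.8% × (4,518.00 Cr − 3,300.00 Cr) = 457.00 Cr + 35.8% × 1,218.00 Cr = 893.04 Cr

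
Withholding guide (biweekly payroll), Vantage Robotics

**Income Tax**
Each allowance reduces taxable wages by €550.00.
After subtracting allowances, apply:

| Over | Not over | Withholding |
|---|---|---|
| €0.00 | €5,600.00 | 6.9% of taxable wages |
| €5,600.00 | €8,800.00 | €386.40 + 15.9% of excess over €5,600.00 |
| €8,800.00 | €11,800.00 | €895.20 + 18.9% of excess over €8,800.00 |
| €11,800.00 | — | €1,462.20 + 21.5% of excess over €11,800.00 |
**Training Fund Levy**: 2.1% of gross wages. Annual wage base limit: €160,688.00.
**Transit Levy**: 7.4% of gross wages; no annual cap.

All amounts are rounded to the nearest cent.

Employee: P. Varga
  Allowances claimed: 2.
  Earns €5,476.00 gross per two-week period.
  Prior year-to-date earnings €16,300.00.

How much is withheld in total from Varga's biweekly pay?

€822.16

Income Tax: taxable = €5,476.00 − 2×€550.00 = €4,376.00
  6.9% × €4,376.00 = €301.94
Training Fund Levy: 2.1% × €5,476.00 = €115.00
Transit Levy: 7.4% × €5,476.00 = €405.22
Total: €301.94 + €115.00 + €405.22 = €822.16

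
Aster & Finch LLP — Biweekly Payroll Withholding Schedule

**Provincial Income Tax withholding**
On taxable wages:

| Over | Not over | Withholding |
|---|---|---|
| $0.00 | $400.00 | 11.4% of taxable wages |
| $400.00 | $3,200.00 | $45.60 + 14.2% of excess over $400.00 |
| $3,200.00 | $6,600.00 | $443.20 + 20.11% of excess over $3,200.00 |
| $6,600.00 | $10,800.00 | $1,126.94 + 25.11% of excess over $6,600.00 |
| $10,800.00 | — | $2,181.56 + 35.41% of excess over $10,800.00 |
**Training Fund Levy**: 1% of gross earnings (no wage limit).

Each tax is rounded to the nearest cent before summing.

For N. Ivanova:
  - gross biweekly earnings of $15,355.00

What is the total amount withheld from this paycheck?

$3,948.04

Provincial Income Tax: taxable = $15,355.00
  $2,181.56 + 35.41% × ($15,355.00 − $10,800.00) = $2,181.56 + 35.41% × $4,555.00 = $3,794.49
Training Fund Levy: 1% × $15,355.00 = $153.55
Total: $3,794.49 + $153.55 = $3,948.04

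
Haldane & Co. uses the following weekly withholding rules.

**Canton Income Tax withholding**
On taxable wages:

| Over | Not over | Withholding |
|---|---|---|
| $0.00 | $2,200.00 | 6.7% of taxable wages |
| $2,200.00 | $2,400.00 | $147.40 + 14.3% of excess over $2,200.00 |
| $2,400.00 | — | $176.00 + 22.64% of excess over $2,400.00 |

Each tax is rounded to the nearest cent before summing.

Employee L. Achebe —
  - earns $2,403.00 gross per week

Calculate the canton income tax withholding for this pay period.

$176.68

Canton Income Tax: taxable = $2,403.00
  $176.00 + 22.64% × ($2,403.00 − $2,400.00) = $176.00 + 22.64% × $3.00 = $176.68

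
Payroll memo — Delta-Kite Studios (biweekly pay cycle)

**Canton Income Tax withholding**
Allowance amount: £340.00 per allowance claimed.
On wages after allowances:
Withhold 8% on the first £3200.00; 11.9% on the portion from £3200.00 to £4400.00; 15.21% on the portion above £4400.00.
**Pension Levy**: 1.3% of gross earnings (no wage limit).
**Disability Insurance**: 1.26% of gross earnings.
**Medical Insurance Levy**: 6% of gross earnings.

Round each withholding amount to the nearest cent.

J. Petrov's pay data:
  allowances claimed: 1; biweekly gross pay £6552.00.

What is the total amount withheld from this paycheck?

Canton Income Tax: taxable = £6552.00 − 1×£340.00 = £6212.00
  £398.80 + 15.21% × (£6212.00 − £4400.00) = £398.80 + 15.21% × £1812.00 = £674.41
Pension Levy: 1.3% × £6552.00 = £85.18
Disability Insurance: 1.26% × £6552.00 = £82.56
Medical Insurance Levy: 6% × £6552.00 = £393.12
Total: £674.41 + £85.18 + £82.56 + £393.12 = £1235.27

£1235.27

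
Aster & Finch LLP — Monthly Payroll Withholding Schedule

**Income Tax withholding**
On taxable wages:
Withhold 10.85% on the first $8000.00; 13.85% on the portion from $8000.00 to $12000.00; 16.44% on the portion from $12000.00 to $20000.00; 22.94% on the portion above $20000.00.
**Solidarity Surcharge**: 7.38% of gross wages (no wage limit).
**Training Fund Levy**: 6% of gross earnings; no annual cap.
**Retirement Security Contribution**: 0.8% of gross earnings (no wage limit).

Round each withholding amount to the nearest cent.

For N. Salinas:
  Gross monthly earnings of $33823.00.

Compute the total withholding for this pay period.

Income Tax: taxable = $33823.00
  $2737.20 + 22.94% × ($33823.00 − $20000.00) = $2737.20 + 22.94% × $13823.00 = $5908.20
Solidarity Surcharge: 7.38% × $33823.00 = $2496.14
Training Fund Levy: 6% × $33823.00 = $2029.38
Retirement Security Contribution: 0.8% × $33823.00 = $270.58
Total: $5908.20 + $2496.14 + $2029.38 + $270.58 = $10704.30

$10704.30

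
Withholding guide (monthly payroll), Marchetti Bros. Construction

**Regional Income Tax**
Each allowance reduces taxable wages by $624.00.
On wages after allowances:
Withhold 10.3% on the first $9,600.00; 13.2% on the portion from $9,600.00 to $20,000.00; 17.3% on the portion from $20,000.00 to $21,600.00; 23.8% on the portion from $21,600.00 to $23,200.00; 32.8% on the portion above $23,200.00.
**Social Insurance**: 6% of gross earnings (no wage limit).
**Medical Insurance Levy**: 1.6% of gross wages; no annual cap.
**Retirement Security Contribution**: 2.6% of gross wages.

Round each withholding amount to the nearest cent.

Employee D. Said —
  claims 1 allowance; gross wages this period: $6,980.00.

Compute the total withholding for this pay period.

$1,366.63

Regional Income Tax: taxable = $6,980.00 − 1×$624.00 = $6,356.00
  10.3% × $6,356.00 = $654.67
Social Insurance: 6% × $6,980.00 = $418.80
Medical Insurance Levy: 1.6% × $6,980.00 = $111.68
Retirement Security Contribution: 2.6% × $6,980.00 = $181.48
Total: $654.67 + $418.80 + $111.68 + $181.48 = $1,366.63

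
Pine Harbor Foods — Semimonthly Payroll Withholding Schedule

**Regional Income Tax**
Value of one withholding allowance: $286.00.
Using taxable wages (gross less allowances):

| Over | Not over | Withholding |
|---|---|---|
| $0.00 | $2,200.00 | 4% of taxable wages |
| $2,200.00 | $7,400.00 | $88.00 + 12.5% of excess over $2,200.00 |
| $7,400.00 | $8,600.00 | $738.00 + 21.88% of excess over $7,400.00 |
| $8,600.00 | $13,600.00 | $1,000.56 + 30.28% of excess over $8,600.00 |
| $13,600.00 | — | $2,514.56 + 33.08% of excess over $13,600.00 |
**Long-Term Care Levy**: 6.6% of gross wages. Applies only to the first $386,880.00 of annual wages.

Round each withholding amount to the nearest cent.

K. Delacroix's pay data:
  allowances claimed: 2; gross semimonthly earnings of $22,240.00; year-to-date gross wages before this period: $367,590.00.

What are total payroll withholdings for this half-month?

Regional Income Tax: taxable = $22,240.00 − 2×$286.00 = $21,668.00
  $2,514.56 + 33.08% × ($21,668.00 − $13,600.00) = $2,514.56 + 33.08% × $8,068.00 = $5,183.45
Long-Term Care Levy: cap $386,880.00 − YTD $367,590.00 = $19,290.00 subject; 6.6% × $19,290.00 = $1,273.14
Total: $5,183.45 + $1,273.14 = $6,456.59

$6,456.59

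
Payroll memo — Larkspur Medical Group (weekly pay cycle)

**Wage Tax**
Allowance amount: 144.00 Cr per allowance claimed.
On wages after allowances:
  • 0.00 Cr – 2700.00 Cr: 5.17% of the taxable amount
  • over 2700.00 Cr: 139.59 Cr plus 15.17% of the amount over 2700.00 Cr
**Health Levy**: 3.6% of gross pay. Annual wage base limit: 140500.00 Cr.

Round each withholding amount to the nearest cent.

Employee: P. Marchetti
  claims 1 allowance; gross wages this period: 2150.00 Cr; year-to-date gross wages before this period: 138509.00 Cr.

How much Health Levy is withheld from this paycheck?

Health Levy: cap 140500.00 Cr − YTD 138509.00 Cr = 1991.00 Cr subject; 3.6% × 1991.00 Cr = 71.68 Cr

71.68 Cr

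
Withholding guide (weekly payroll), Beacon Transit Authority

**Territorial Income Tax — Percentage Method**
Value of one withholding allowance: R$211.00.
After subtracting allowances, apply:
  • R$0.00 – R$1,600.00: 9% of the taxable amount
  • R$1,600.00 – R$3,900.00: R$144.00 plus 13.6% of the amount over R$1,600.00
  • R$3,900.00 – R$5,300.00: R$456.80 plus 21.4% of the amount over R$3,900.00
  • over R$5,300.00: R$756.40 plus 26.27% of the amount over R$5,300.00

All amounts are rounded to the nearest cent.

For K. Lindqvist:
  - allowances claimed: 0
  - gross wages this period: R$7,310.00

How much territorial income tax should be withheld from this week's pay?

Territorial Income Tax: taxable = R$7,310.00
  R$756.40 + 26.27% × (R$7,310.00 − R$5,300.00) = R$756.40 + 26.27% × R$2,010.00 = R$1,284.43

R$1,284.43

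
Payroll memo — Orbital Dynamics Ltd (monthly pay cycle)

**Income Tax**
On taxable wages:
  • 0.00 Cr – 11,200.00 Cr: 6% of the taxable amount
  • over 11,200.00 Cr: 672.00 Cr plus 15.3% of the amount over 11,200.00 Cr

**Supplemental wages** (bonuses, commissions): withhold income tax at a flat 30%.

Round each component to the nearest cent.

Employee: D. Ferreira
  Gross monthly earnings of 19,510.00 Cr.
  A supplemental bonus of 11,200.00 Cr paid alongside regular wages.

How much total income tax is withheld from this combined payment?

Income Tax: taxable = 19,510.00 Cr
  672.00 Cr + 15.3% × (19,510.00 Cr − 11,200.00 Cr) = 672.00 Cr + 15.3% × 8,310.00 Cr = 1,943.43 Cr
Supplemental (30% flat on bonus): 30% × 11,200.00 Cr = 3,360.00 Cr
Total income tax: 1,943.43 Cr + 3,360.00 Cr = 5,303.43 Cr

5,303.43 Cr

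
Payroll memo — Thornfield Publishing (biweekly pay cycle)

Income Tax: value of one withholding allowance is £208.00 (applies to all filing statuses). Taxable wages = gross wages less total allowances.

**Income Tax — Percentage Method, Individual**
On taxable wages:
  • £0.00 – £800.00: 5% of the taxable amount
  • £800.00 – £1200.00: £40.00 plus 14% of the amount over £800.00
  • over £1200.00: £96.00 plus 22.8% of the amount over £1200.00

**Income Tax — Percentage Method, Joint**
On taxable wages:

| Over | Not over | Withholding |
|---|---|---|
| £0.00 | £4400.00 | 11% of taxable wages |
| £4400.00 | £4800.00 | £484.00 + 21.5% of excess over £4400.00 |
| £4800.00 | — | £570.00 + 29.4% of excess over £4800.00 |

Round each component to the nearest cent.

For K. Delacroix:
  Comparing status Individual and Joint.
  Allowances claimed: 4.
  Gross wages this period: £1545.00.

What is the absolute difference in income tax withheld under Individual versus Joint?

£42.78

Income Tax (Individual): taxable = £1545.00 − 4×£208.00 = £713.00
  5% × £713.00 = £35.65
Income Tax (Joint): taxable = £1545.00 − 4×£208.00 = £713.00
  11% × £713.00 = £78.43
Difference: |£35.65 − £78.43| = £42.78 (higher under Joint)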